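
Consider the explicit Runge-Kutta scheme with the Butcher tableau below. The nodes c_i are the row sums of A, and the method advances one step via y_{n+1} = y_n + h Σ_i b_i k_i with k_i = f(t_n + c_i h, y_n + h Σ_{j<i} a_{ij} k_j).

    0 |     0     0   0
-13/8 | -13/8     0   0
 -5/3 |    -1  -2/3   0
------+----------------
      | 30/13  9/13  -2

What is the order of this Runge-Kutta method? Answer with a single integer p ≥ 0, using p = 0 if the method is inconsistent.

b = (30/13, 9/13, -2)
c = (0, -13/8, -5/3)
Ac = (0, 0, 13/12)
Σ b_i: 30/13·1 + 9/13·1 + (-2)·1 = 1 ✓
b·c: 9/13·(-13/8) + (-2)·(-5/3) = 53/24 ≠ 1/2 ⇒ order 1.

1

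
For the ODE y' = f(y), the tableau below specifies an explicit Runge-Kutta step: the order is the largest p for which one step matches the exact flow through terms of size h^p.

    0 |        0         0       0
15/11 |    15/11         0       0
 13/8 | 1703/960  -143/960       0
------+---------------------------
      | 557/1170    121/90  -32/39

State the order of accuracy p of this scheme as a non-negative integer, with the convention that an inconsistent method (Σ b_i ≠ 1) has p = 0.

3

b = (557/1170, 121/90, -32/39)
c = (0, 15/11, 13/8)
Ac = (0, 0, -13/64)
Σ b_i: 557/1170·1 + 121/90·1 + (-32/39)·1 = 1 ✓
b·c: 121/90·15/11 + (-32/39)·13/8 = 1/2 ✓
b·c²: 121/90·225/121 + (-32/39)·169/64 = 1/3 ✓
b·Ac: (-32/39)·(-13/64) = 1/6 ✓; 3 stages ⇒ order 3.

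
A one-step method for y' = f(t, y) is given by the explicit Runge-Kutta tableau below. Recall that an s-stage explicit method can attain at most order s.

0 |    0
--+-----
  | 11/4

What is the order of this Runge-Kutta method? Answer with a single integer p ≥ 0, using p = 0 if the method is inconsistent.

0

b = (11/4)
c = (0)
Σ b_i: 11/4·1 = 11/4 ≠ 1 ⇒ order 0.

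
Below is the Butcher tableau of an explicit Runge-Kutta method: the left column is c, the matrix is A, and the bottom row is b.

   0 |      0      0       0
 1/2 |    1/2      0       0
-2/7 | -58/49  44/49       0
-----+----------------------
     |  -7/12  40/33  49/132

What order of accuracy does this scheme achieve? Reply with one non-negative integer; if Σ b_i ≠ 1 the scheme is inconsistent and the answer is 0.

3

b = (-7/12, 40/33, 49/132)
c = (0, 1/2, -2/7)
Ac = (0, 0, 22/49)
Σ b_i: (-7/12)·1 + 40/33·1 + 49/132·1 = 1 ✓
b·c: 40/33·1/2 + 49/132·(-2/7) = 1/2 ✓
b·c²: 40/33·1/4 + 49/132·4/49 = 1/3 ✓
b·Ac: 49/132·22/49 = 1/6 ✓; 3 stages ⇒ order 3.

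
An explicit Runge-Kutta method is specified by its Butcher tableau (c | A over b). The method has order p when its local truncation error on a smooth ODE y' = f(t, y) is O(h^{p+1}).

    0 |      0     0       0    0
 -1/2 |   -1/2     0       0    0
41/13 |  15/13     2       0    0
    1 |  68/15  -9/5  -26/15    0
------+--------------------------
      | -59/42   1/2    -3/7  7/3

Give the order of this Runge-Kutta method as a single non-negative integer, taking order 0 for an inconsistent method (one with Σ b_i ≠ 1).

1

b = (-59/42, 1/2, -3/7, 7/3)
c = (0, -1/2, 41/13, 1)
Ac = (0, 0, -1, -137/30)
Σ b_i: (-59/42)·1 + 1/2·1 + (-3/7)·1 + 7/3·1 = 1 ✓
b·c: 1/2·(-1/2) + (-3/7)·41/13 + 7/3·1 = 799/1092 ≠ 1/2 ⇒ order 1.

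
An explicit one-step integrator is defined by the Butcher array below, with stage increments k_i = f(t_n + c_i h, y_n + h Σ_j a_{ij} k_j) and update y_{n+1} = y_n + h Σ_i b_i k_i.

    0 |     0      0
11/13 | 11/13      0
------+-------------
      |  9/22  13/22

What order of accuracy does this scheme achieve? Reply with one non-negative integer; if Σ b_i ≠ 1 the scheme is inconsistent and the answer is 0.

b = (9/22, 13/22)
c = (0, 11/13)
Σ b_i: 9/22·1 + 13/22·1 = 1 ✓
b·c: 13/22·11/13 = 1/2 ✓; 2 stages ⇒ order 2.

2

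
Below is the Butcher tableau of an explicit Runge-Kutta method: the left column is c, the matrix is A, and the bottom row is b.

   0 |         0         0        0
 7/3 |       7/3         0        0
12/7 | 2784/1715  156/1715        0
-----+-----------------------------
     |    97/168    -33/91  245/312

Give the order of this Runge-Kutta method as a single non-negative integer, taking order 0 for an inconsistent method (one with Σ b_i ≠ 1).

3

b = (97/168, -33/91, 245/312)
c = (0, 7/3, 12/7)
Ac = (0, 0, 52/245)
Σ b_i: 97/168·1 + (-33/91)·1 + 245/312·1 = 1 ✓
b·c: (-33/91)·7/3 + 245/312·12/7 = 1/2 ✓
b·c²: (-33/91)·49/9 + 245/312·144/49 = 1/3 ✓
b·Ac: 245/312·52/245 = 1/6 ✓; 3 stages ⇒ order 3.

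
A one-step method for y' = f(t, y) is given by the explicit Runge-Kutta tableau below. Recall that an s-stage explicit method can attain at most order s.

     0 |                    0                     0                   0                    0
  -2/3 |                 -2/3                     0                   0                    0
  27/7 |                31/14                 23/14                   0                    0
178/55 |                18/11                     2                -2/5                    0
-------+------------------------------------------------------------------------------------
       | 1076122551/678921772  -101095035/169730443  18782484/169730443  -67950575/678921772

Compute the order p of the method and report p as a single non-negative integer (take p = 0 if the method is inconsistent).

3

b = (1076122551/678921772, -101095035/169730443, 18782484/169730443, -67950575/678921772)
c = (0, -2/3, 27/7, 178/55)
Ac = (0, 0, -23/21, -302/105)
Σ b_i: 1076122551/678921772·1 + (-101095035/169730443)·1 + 18782484/169730443·1 + (-67950575/678921772)·1 = 1 ✓
b·c: (-101095035/169730443)·(-2/3) + 18782484/169730443·27/7 + (-67950575/678921772)·178/55 = 1/2 ✓
b·c²: (-101095035/169730443)·4/9 + 18782484/169730443·729/49 + (-67950575/678921772)·31684/3025 = 1/3 ✓
b·Ac: 18782484/169730443·(-23/21) + (-67950575/678921772)·(-302/105) = 1/6 ✓
b·c³: (-101095035/169730443)·(-8/27) + 18782484/169730443·19683/343 + (-67950575/678921772)·5639752/166375 = 1843170722938/588115984995 ≠ 1/4 ⇒ order 3.
b·(c∘Ac): 18782484/169730443·(-207/49) + (-67950575/678921772)·(-53756/5775) = 236344025/509191329 ≠ 1/8
b·Ac²: 18782484/169730443·46/63 + (-67950575/678921772)·(-11162/2205) = 12563193073/21386035818 ≠ 1/12
b·A²c: (-67950575/678921772)·46/105 = -44653235/1018382658 ≠ 1/24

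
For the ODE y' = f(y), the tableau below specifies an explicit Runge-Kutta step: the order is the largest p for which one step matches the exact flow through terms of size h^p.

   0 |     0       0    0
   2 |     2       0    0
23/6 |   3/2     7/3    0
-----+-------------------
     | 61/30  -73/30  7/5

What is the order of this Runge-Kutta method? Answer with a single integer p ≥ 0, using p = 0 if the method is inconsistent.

b = (61/30, -73/30, 7/5)
c = (0, 2, 23/6)
Ac = (0, 0, 14/3)
Σ b_i: 61/30·1 + (-73/30)·1 + 7/5·1 = 1 ✓
b·c: (-73/30)·2 + 7/5·23/6 = 1/2 ✓
b·c²: (-73/30)·4 + 7/5·529/36 = 1951/180 ≠ 1/3 ⇒ order 2.
b·Ac: 7/5·14/3 = 98/15 ≠ 1/6

2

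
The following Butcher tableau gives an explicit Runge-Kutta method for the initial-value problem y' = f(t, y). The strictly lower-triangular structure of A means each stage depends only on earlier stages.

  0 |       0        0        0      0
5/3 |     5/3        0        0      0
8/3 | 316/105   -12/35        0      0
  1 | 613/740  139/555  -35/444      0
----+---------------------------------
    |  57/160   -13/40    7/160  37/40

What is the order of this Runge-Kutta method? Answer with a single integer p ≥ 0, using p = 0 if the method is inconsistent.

4

b = (57/160, -13/40, 7/160, 37/40)
c = (0, 5/3, 8/3, 1)
Ac = (0, 0, -4/7, 23/111)
Σ b_i: 57/160·1 + (-13/40)·1 + 7/160·1 + 37/40·1 = 1 ✓
b·c: (-13/40)·5/3 + 7/160·8/3 + 37/40·1 = 1/2 ✓
b·c²: (-13/40)·25/9 + 7/160·64/9 + 37/40·1 = 1/3 ✓
b·Ac: 7/160·(-4/7) + 37/40·23/111 = 1/6 ✓
b·c³: (-13/40)·125/27 + 7/160·512/27 + 37/40·1 = 1/4 ✓
b·(c∘Ac): 7/160·(-32/21) + 37/40·23/111 = 1/8 ✓
b·Ac²: 7/160·(-20/21) + 37/40·5/37 = 1/12 ✓
b·A²c: 37/40·5/111 = 1/24 ✓; 4 stages ⇒ order 4.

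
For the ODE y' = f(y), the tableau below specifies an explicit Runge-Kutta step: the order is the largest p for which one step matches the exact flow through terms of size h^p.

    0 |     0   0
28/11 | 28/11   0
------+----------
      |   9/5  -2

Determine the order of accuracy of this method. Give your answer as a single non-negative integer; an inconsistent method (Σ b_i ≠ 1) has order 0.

b = (9/5, -2)
c = (0, 28/11)
Σ b_i: 9/5·1 + (-2)·1 = -1/5 ≠ 1 ⇒ order 0.

0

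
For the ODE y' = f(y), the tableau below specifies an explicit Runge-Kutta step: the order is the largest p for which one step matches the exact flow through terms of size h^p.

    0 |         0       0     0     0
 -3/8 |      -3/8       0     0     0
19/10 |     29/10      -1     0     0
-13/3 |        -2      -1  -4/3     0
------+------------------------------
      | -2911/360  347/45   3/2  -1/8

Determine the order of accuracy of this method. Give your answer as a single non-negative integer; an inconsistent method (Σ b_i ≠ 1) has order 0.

2

b = (-2911/360, 347/45, 3/2, -1/8)
c = (0, -3/8, 19/10, -13/3)
Ac = (0, 0, 3/8, -259/120)
Σ b_i: (-2911/360)·1 + 347/45·1 + 3/2·1 + (-1/8)·1 = 1 ✓
b·c: 347/45·(-3/8) + 3/2·19/10 + (-1/8)·(-13/3) = 1/2 ✓
b·c²: 347/45·9/64 + 3/2·361/100 + (-1/8)·169/9 = 59791/14400 ≠ 1/3 ⇒ order 2.
b·Ac: 3/2·3/8 + (-1/8)·(-259/120) = 799/960 ≠ 1/6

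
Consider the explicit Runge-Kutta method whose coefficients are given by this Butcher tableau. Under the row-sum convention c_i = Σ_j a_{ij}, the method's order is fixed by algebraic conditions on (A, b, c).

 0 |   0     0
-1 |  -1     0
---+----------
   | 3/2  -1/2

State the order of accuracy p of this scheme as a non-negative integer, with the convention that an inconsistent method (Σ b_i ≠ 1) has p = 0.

2

b = (3/2, -1/2)
c = (0, -1)
Σ b_i: 3/2·1 + (-1/2)·1 = 1 ✓
b·c: (-1/2)·(-1) = 1/2 ✓; 2 stages ⇒ order 2.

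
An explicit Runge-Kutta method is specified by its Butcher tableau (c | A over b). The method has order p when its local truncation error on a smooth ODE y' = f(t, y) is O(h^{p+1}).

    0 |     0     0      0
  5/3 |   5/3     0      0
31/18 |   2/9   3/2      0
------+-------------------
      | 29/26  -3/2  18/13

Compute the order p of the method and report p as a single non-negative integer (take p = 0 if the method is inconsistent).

1

b = (29/26, -3/2, 18/13)
c = (0, 5/3, 31/18)
Ac = (0, 0, 5/2)
Σ b_i: 29/26·1 + (-3/2)·1 + 18/13·1 = 1 ✓
b·c: (-3/2)·5/3 + 18/13·31/18 = -3/26 ≠ 1/2 ⇒ order 1.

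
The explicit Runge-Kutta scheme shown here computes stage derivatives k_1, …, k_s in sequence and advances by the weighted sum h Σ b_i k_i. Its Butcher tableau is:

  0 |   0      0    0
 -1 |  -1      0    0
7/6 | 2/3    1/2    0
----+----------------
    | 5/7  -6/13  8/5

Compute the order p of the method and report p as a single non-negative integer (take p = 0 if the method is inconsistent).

0

b = (5/7, -6/13, 8/5)
c = (0, -1, 7/6)
Ac = (0, 0, -1/2)
Σ b_i: 5/7·1 + (-6/13)·1 + 8/5·1 = 843/455 ≠ 1 ⇒ order 0.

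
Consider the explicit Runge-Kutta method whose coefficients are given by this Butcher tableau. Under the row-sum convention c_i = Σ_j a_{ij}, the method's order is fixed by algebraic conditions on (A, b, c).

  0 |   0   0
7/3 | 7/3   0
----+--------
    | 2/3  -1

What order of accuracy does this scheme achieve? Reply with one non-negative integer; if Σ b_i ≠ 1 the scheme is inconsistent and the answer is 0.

b = (2/3, -1)
c = (0, 7/3)
Σ b_i: 2/3·1 + (-1)·1 = -1/3 ≠ 1 ⇒ order 0.

0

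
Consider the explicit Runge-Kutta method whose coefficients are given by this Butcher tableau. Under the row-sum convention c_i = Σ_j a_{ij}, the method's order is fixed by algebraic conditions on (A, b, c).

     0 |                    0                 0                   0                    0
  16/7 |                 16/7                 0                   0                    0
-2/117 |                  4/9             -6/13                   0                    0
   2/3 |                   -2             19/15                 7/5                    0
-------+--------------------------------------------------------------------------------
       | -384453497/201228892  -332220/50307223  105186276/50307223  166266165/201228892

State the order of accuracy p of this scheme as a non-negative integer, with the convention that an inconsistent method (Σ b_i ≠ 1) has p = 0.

3

b = (-384453497/201228892, -332220/50307223, 105186276/50307223, 166266165/201228892)
c = (0, 16/7, -2/117, 2/3)
Ac = (0, 0, -96/91, 11758/4095)
Σ b_i: (-384453497/201228892)·1 + (-332220/50307223)·1 + 105186276/50307223·1 + 166266165/201228892·1 = 1 ✓
b·c: (-332220/50307223)·16/7 + 105186276/50307223·(-2/117) + 166266165/201228892·2/3 = 1/2 ✓
b·c²: (-332220/50307223)·256/49 + 105186276/50307223·4/13689 + 166266165/201228892·4/9 = 1/3 ✓
b·Ac: 105186276/50307223·(-96/91) + 166266165/201228892·11758/4095 = 1/6 ✓
b·c³: (-332220/50307223)·4096/343 + 105186276/50307223·(-8/1601613) + 166266165/201228892·8/27 = 2279063582/13733871879 ≠ 1/4 ⇒ order 3.
b·(c∘Ac): 105186276/50307223·64/3549 + 166266165/201228892·23516/12285 = 5132213281/3169355049 ≠ 1/8
b·Ac²: 105186276/50307223·(-1536/637) + 166266165/201228892·22195804/3353805 = 52715883575/123604846911 ≠ 1/12
b·A²c: 166266165/201228892·(-96/65) = -61390584/50307223 ≠ 1/24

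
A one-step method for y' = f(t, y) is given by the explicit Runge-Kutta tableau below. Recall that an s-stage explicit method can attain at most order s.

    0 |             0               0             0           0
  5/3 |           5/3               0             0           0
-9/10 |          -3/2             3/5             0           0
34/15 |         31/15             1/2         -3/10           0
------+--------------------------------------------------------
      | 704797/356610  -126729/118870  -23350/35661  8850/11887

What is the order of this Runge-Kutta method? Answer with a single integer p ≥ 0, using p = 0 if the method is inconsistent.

3

b = (704797/356610, -126729/118870, -23350/35661, 8850/11887)
c = (0, 5/3, -9/10, 34/15)
Ac = (0, 0, 1, 331/300)
Σ b_i: 704797/356610·1 + (-126729/118870)·1 + (-23350/35661)·1 + 8850/11887·1 = 1 ✓
b·c: (-126729/118870)·5/3 + (-23350/35661)·(-9/10) + 8850/11887·34/15 = 1/2 ✓
b·c²: (-126729/118870)·25/9 + (-23350/35661)·81/100 + 8850/11887·1156/225 = 1/3 ✓
b·Ac: (-23350/35661)·1 + 8850/11887·331/300 = 1/6 ✓
b·c³: (-126729/118870)·125/27 + (-23350/35661)·(-729/1000) + 8850/11887·39304/3375 = 9012067/2139660 ≠ 1/4 ⇒ order 3.
b·(c∘Ac): (-23350/35661)·(-9/10) + 8850/11887·5627/2250 = 437068/178305 ≠ 1/8
b·Ac²: (-23350/35661)·5/3 + 8850/11887·10313/9000 = -509599/2139660 ≠ 1/12
b·A²c: 8850/11887·(-3/10) = -2655/11887 ≠ 1/24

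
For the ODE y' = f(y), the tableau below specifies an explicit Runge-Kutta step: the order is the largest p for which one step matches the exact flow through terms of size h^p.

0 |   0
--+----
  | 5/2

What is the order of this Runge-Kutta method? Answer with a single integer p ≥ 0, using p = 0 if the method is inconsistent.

0

b = (5/2)
c = (0)
Σ b_i: 5/2·1 = 5/2 ≠ 1 ⇒ order 0.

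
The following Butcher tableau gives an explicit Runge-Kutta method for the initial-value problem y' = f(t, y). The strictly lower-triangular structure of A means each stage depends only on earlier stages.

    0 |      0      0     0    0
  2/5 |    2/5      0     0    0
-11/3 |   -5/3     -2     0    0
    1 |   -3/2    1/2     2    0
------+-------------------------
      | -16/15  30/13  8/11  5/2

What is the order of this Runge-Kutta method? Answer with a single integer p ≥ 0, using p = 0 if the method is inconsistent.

0

b = (-16/15, 30/13, 8/11, 5/2)
c = (0, 2/5, -11/3, 1)
Ac = (0, 0, -4/5, -107/15)
Σ b_i: (-16/15)·1 + 30/13·1 + 8/11·1 + 5/2·1 = 19169/4290 ≠ 1 ⇒ order 0.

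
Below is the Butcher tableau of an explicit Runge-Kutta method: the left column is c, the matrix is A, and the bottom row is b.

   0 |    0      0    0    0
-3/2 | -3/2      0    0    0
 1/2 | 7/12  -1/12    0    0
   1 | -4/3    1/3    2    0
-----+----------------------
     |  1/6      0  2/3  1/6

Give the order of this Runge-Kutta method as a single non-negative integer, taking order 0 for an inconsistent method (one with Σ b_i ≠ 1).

b = (1/6, 0, 2/3, 1/6)
c = (0, -3/2, 1/2, 1)
Ac = (0, 0, 1/8, 1/2)
Σ b_i: 1/6·1 + 2/3·1 + 1/6·1 = 1 ✓
b·c: 2/3·1/2 + 1/6·1 = 1/2 ✓
b·c²: 2/3·1/4 + 1/6·1 = 1/3 ✓
b·Ac: 2/3·1/8 + 1/6·1/2 = 1/6 ✓
b·c³: 2/3·1/8 + 1/6·1 = 1/4 ✓
b·(c∘Ac): 2/3·1/16 + 1/6·1/2 = 1/8 ✓
b·Ac²: 2/3·(-3/16) + 1/6·5/4 = 1/12 ✓
b·A²c: 1/6·1/4 = 1/24 ✓; 4 stages ⇒ order 4.

4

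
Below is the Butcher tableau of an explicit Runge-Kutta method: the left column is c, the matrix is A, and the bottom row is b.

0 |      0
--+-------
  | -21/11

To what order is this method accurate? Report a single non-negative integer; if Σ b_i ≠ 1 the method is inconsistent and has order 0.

b = (-21/11)
c = (0)
Σ b_i: (-21/11)·1 = -21/11 ≠ 1 ⇒ order 0.

0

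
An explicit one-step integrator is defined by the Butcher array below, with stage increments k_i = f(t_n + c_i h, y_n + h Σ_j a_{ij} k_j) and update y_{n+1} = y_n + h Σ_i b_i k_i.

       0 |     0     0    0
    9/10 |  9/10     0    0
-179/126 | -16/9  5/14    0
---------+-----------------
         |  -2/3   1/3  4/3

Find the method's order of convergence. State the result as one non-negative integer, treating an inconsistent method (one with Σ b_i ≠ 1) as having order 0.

1

b = (-2/3, 1/3, 4/3)
c = (0, 9/10, -179/126)
Ac = (0, 0, 9/28)
Σ b_i: (-2/3)·1 + 1/3·1 + 4/3·1 = 1 ✓
b·c: 1/3·9/10 + 4/3·(-179/126) = -3013/1890 ≠ 1/2 ⇒ order 1.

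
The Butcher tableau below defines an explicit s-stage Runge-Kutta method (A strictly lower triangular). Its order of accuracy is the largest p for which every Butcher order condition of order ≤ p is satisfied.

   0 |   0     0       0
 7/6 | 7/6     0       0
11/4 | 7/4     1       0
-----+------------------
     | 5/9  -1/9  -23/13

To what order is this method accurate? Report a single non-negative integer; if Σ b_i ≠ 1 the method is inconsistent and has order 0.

0

b = (5/9, -1/9, -23/13)
c = (0, 7/6, 11/4)
Ac = (0, 0, 7/6)
Σ b_i: 5/9·1 + (-1/9)·1 + (-23/13)·1 = -155/117 ≠ 1 ⇒ order 0.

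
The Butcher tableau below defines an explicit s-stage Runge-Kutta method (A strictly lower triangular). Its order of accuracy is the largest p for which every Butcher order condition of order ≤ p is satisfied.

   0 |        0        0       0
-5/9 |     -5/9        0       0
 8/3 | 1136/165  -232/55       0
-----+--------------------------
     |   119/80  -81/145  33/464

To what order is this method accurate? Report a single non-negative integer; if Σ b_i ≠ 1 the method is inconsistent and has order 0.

b = (119/80, -81/145, 33/464)
c = (0, -5/9, 8/3)
Ac = (0, 0, 232/99)
Σ b_i: 119/80·1 + (-81/145)·1 + 33/464·1 = 1 ✓
b·c: (-81/145)·(-5/9) + 33/464·8/3 = 1/2 ✓
b·c²: (-81/145)·25/81 + 33/464·64/9 = 1/3 ✓
b·Ac: 33/464·232/99 = 1/6 ✓; 3 stages ⇒ order 3.

3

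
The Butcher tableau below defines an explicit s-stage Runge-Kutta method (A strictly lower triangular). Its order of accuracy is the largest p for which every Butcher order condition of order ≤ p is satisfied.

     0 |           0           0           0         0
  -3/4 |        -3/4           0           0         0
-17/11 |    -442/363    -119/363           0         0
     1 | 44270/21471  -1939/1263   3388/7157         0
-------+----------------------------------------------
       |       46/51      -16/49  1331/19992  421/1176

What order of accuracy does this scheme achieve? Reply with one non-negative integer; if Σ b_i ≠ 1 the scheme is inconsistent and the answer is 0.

4

b = (46/51, -16/49, 1331/19992, 421/1176)
c = (0, -3/4, -17/11, 1)
Ac = (0, 0, 119/484, 707/1684)
Σ b_i: 46/51·1 + (-16/49)·1 + 1331/19992·1 + 421/1176·1 = 1 ✓
b·c: (-16/49)·(-3/4) + 1331/19992·(-17/11) + 421/1176·1 = 1/2 ✓
b·c²: (-16/49)·9/16 + 1331/19992·289/121 + 421/1176·1 = 1/3 ✓
b·Ac: 1331/19992·119/484 + 421/1176·707/1684 = 1/6 ✓
b·c³: (-16/49)·(-27/64) + 1331/19992·(-4913/1331) + 421/1176·1 = 1/4 ✓
b·(c∘Ac): 1331/19992·(-2023/5324) + 421/1176·707/1684 = 1/8 ✓
b·Ac²: 1331/19992·(-357/1936) + 421/1176·1799/6736 = 1/12 ✓
b·A²c: 421/1176·49/421 = 1/24 ✓; 4 stages ⇒ order 4.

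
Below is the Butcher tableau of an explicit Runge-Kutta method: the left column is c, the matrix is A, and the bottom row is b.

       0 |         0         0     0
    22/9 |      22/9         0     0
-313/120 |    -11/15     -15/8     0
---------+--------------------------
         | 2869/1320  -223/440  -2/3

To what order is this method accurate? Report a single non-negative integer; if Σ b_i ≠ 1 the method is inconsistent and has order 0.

b = (2869/1320, -223/440, -2/3)
c = (0, 22/9, -313/120)
Ac = (0, 0, -55/12)
Σ b_i: 2869/1320·1 + (-223/440)·1 + (-2/3)·1 = 1 ✓
b·c: (-223/440)·22/9 + (-2/3)·(-313/120) = 1/2 ✓
b·c²: (-223/440)·484/81 + (-2/3)·97969/14400 = -490147/64800 ≠ 1/3 ⇒ order 2.
b·Ac: (-2/3)·(-55/12) = 55/18 ≠ 1/6

2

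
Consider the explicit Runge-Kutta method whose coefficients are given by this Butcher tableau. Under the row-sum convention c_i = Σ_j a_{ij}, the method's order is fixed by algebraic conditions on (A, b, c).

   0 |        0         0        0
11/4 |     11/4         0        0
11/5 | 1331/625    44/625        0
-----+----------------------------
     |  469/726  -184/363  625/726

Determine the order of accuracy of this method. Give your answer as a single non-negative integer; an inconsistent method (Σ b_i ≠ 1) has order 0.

3

b = (469/726, -184/363, 625/726)
c = (0, 11/4, 11/5)
Ac = (0, 0, 121/625)
Σ b_i: 469/726·1 + (-184/363)·1 + 625/726·1 = 1 ✓
b·c: (-184/363)·11/4 + 625/726·11/5 = 1/2 ✓
b·c²: (-184/363)·121/16 + 625/726·121/25 = 1/3 ✓
b·Ac: 625/726·121/625 = 1/6 ✓; 3 stages ⇒ order 3.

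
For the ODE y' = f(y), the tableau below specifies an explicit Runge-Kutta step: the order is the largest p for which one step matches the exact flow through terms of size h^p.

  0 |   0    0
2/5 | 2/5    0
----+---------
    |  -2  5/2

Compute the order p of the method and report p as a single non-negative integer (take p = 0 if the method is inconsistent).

0

b = (-2, 5/2)
c = (0, 2/5)
Σ b_i: (-2)·1 + 5/2·1 = 1/2 ≠ 1 ⇒ order 0.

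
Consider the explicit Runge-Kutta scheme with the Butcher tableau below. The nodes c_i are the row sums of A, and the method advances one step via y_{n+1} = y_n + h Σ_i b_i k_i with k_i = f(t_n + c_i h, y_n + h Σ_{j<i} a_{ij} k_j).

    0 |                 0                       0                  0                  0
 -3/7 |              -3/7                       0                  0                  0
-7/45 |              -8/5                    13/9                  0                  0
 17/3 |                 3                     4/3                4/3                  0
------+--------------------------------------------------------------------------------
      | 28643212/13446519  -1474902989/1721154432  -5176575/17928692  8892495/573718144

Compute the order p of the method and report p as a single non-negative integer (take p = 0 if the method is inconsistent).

3

b = (28643212/13446519, -1474902989/1721154432, -5176575/17928692, 8892495/573718144)
c = (0, -3/7, -7/45, 17/3)
Ac = (0, 0, -13/21, -736/945)
Σ b_i: 28643212/13446519·1 + (-1474902989/1721154432)·1 + (-5176575/17928692)·1 + 8892495/573718144·1 = 1 ✓
b·c: (-1474902989/1721154432)·(-3/7) + (-5176575/17928692)·(-7/45) + 8892495/573718144·17/3 = 1/2 ✓
b·c²: (-1474902989/1721154432)·9/49 + (-5176575/17928692)·49/2025 + 8892495/573718144·289/9 = 1/3 ✓
b·Ac: (-5176575/17928692)·(-13/21) + 8892495/573718144·(-736/945) = 1/6 ✓
b·c³: (-1474902989/1721154432)·(-27/343) + (-5176575/17928692)·(-343/91125) + 8892495/573718144·4913/27 = 24472965257/8471306970 ≠ 1/4 ⇒ order 3.
b·(c∘Ac): (-5176575/17928692)·13/135 + 8892495/573718144·(-12512/2835) = -27167614/282376899 ≠ 1/8
b·Ac²: (-5176575/17928692)·13/49 + 8892495/573718144·82504/297675 = -4900227751/67770455760 ≠ 1/12
b·A²c: 8892495/573718144·(-52/63) = -12844715/1004006752 ≠ 1/24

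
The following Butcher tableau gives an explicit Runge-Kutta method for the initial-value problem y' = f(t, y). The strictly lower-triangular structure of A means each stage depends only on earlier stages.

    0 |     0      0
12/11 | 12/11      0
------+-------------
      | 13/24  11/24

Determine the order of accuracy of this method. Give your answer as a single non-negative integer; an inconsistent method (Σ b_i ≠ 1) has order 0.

b = (13/24, 11/24)
c = (0, 12/11)
Σ b_i: 13/24·1 + 11/24·1 = 1 ✓
b·c: 11/24·12/11 = 1/2 ✓; 2 stages ⇒ order 2.

2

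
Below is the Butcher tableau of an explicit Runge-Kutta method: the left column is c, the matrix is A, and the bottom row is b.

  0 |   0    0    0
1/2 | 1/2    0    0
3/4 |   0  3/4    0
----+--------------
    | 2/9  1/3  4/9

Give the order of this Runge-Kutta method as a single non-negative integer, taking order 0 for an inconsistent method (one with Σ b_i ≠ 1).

b = (2/9, 1/3, 4/9)
c = (0, 1/2, 3/4)
Ac = (0, 0, 3/8)
Σ b_i: 2/9·1 + 1/3·1 + 4/9·1 = 1 ✓
b·c: 1/3·1/2 + 4/9·3/4 = 1/2 ✓
b·c²: 1/3·1/4 + 4/9·9/16 = 1/3 ✓
b·Ac: 4/9·3/8 = 1/6 ✓; 3 stages ⇒ order 3.

3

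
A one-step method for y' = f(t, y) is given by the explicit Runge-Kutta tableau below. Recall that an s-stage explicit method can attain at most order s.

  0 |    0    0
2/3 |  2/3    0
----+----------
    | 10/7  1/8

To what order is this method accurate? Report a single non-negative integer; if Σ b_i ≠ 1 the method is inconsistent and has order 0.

b = (10/7, 1/8)
c = (0, 2/3)
Σ b_i: 10/7·1 + 1/8·1 = 87/56 ≠ 1 ⇒ order 0.

0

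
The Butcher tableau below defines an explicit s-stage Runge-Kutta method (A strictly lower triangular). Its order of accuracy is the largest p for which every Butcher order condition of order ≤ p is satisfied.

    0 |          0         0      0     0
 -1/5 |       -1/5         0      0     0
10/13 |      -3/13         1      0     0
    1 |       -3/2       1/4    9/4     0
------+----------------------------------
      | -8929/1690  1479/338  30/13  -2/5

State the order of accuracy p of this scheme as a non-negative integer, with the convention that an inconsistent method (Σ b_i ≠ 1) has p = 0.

2

b = (-8929/1690, 1479/338, 30/13, -2/5)
c = (0, -1/5, 10/13, 1)
Ac = (0, 0, -1/5, 437/260)
Σ b_i: (-8929/1690)·1 + 1479/338·1 + 30/13·1 + (-2/5)·1 = 1 ✓
b·c: 1479/338·(-1/5) + 30/13·10/13 + (-2/5)·1 = 1/2 ✓
b·c²: 1479/338·1/25 + 30/13·100/169 + (-2/5)·1 = 125287/109850 ≠ 1/3 ⇒ order 2.
b·Ac: 30/13·(-1/5) + (-2/5)·437/260 = -737/650 ≠ 1/6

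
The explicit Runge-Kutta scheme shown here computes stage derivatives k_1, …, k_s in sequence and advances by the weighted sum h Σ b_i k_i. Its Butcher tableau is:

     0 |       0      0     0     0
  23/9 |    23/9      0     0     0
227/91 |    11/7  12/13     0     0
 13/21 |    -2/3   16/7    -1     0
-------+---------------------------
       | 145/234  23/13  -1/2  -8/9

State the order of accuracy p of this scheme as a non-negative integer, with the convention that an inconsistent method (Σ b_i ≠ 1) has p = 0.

1

b = (145/234, 23/13, -1/2, -8/9)
c = (0, 23/9, 227/91, 13/21)
Ac = (0, 0, 92/39, 2741/819)
Σ b_i: 145/234·1 + 23/13·1 + (-1/2)·1 + (-8/9)·1 = 1 ✓
b·c: 23/13·23/9 + (-1/2)·227/91 + (-8/9)·13/21 = 13385/4914 ≠ 1/2 ⇒ order 1.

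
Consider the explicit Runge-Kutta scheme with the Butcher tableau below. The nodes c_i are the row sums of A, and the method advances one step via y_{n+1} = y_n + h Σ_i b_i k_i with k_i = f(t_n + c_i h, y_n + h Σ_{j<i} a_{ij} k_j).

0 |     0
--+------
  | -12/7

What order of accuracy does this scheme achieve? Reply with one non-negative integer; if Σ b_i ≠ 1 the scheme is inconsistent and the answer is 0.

0

b = (-12/7)
c = (0)
Σ b_i: (-12/7)·1 = -12/7 ≠ 1 ⇒ order 0.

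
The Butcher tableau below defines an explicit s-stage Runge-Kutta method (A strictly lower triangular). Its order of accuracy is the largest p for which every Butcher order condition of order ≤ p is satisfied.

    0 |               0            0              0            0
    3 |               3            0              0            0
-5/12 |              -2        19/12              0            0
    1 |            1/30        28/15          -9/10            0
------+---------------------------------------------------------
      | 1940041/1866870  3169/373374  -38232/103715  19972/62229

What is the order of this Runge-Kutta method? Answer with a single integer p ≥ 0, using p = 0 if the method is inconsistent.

3

b = (1940041/1866870, 3169/373374, -38232/103715, 19972/62229)
c = (0, 3, -5/12, 1)
Ac = (0, 0, 19/4, 239/40)
Σ b_i: 1940041/1866870·1 + 3169/373374·1 + (-38232/103715)·1 + 19972/62229·1 = 1 ✓
b·c: 3169/373374·3 + (-38232/103715)·(-5/12) + 19972/62229·1 = 1/2 ✓
b·c²: 3169/373374·9 + (-38232/103715)·25/144 + 19972/62229·1 = 1/3 ✓
b·Ac: (-38232/103715)·19/4 + 19972/62229·239/40 = 1/6 ✓
b·c³: 3169/373374·27 + (-38232/103715)·(-125/1728) + 19972/62229·1 = 287135/497832 ≠ 1/4 ⇒ order 3.
b·(c∘Ac): (-38232/103715)·(-95/48) + 19972/62229·239/40 = 823666/311145 ≠ 1/8
b·Ac²: (-38232/103715)·57/4 + 19972/62229·2663/160 = 44203/497832 ≠ 1/12
b·A²c: 19972/62229·(-171/40) = -284601/207430 ≠ 1/24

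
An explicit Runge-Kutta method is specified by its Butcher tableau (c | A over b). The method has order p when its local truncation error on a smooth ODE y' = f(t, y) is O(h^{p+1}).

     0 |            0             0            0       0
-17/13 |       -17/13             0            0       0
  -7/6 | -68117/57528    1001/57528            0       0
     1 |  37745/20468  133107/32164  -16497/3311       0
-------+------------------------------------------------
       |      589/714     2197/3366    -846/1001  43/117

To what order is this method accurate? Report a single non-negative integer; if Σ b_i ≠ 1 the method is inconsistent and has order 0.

b = (589/714, 2197/3366, -846/1001, 43/117)
c = (0, -17/13, -7/6, 1)
Ac = (0, 0, -77/3384, 69/172)
Σ b_i: 589/714·1 + 2197/3366·1 + (-846/1001)·1 + 43/117·1 = 1 ✓
b·c: 2197/3366·(-17/13) + (-846/1001)·(-7/6) + 43/117·1 = 1/2 ✓
b·c²: 2197/3366·289/169 + (-846/1001)·49/36 + 43/117·1 = 1/3 ✓
b·Ac: (-846/1001)·(-77/3384) + 43/117·69/172 = 1/6 ✓
b·c³: 2197/3366·(-4913/2197) + (-846/1001)·(-343/216) + 43/117·1 = 1/4 ✓
b·(c∘Ac): (-846/1001)·539/20304 + 43/117·69/172 = 1/8 ✓
b·Ac²: (-846/1001)·1309/43992 + 43/117·165/559 = 1/12 ✓
b·A²c: 43/117·39/344 = 1/24 ✓; 4 stages ⇒ order 4.

4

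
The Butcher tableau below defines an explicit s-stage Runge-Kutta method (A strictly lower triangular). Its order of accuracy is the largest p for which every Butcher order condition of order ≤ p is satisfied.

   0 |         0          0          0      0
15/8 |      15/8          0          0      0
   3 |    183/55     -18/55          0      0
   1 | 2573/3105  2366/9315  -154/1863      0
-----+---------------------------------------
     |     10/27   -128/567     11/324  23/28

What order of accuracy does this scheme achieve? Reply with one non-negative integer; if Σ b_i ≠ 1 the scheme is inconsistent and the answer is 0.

4

b = (10/27, -128/567, 11/324, 23/28)
c = (0, 15/8, 3, 1)
Ac = (0, 0, -27/44, 21/92)
Σ b_i: 10/27·1 + (-128/567)·1 + 11/324·1 + 23/28·1 = 1 ✓
b·c: (-128/567)·15/8 + 11/324·3 + 23/28·1 = 1/2 ✓
b·c²: (-128/567)·225/64 + 11/324·9 + 23/28·1 = 1/3 ✓
b·Ac: 11/324·(-27/44) + 23/28·21/92 = 1/6 ✓
b·c³: (-128/567)·3375/512 + 11/324·27 + 23/28·1 = 1/4 ✓
b·(c∘Ac): 11/324·(-81/44) + 23/28·21/92 = 1/8 ✓
b·Ac²: 11/324·(-405/352) + 23/28·329/2208 = 1/12 ✓
b·A²c: 23/28·7/138 = 1/24 ✓; 4 stages ⇒ order 4.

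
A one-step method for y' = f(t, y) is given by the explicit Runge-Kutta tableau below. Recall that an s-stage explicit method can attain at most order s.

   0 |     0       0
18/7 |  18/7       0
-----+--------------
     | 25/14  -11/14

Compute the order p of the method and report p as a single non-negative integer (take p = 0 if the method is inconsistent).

1

b = (25/14, -11/14)
c = (0, 18/7)
Σ b_i: 25/14·1 + (-11/14)·1 = 1 ✓
b·c: (-11/14)·18/7 = -99/49 ≠ 1/2 ⇒ order 1.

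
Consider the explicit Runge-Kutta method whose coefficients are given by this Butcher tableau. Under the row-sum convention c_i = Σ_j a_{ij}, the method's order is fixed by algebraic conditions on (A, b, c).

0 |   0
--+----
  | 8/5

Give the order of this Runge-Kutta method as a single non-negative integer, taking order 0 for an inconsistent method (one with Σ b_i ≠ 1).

b = (8/5)
c = (0)
Σ b_i: 8/5·1 = 8/5 ≠ 1 ⇒ order 0.

0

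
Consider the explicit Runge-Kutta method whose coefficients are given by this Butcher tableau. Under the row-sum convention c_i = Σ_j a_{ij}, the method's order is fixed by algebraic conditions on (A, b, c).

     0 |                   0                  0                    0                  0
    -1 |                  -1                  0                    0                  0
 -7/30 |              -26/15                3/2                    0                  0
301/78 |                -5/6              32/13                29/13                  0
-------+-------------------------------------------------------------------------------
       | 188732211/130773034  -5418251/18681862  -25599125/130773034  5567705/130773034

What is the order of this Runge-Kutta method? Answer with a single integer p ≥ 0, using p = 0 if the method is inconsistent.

3

b = (188732211/130773034, -5418251/18681862, -25599125/130773034, 5567705/130773034)
c = (0, -1, -7/30, 301/78)
Ac = (0, 0, -3/2, -1163/390)
Σ b_i: 188732211/130773034·1 + (-5418251/18681862)·1 + (-25599125/130773034)·1 + 5567705/130773034·1 = 1 ✓
b·c: (-5418251/18681862)·(-1) + (-25599125/130773034)·(-7/30) + 5567705/130773034·301/78 = 1/2 ✓
b·c²: (-5418251/18681862)·1 + (-25599125/130773034)·49/900 + 5567705/130773034·90601/6084 = 1/3 ✓
b·Ac: (-25599125/130773034)·(-3/2) + 5567705/130773034·(-1163/390) = 1/6 ✓
b·c³: (-5418251/18681862)·(-1) + (-25599125/130773034)·(-343/27000) + 5567705/130773034·27270901/474552 = 2993613533/1092888927 ≠ 1/4 ⇒ order 3.
b·(c∘Ac): (-25599125/130773034)·7/20 + 5567705/130773034·(-350063/30420) = -187793863/336273516 ≠ 1/8
b·Ac²: (-25599125/130773034)·3/2 + 5567705/130773034·30221/11700 = -617589079/3362735160 ≠ 1/12
b·A²c: 5567705/130773034·(-87/26) = -37260795/261546068 ≠ 1/24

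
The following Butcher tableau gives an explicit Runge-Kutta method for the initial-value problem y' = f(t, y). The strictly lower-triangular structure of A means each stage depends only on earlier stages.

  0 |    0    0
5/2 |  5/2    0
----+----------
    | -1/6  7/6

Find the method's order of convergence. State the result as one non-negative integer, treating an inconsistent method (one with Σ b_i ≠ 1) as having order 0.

1

b = (-1/6, 7/6)
c = (0, 5/2)
Σ b_i: (-1/6)·1 + 7/6·1 = 1 ✓
b·c: 7/6·5/2 = 35/12 ≠ 1/2 ⇒ order 1.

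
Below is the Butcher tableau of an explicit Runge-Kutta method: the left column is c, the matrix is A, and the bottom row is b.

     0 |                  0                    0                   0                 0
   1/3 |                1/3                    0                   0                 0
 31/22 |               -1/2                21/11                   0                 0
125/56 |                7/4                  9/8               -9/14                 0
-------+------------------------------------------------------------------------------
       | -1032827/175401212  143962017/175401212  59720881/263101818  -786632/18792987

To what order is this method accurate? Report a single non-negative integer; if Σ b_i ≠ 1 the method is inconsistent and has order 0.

3

b = (-1032827/175401212, 143962017/175401212, 59720881/263101818, -786632/18792987)
c = (0, 1/3, 31/22, 125/56)
Ac = (0, 0, 7/11, -327/616)
Σ b_i: (-1032827/175401212)·1 + 143962017/175401212·1 + 59720881/263101818·1 + (-786632/18792987)·1 = 1 ✓
b·c: 143962017/175401212·1/3 + 59720881/263101818·31/22 + (-786632/18792987)·125/56 = 1/2 ✓
b·c²: 143962017/175401212·1/9 + 59720881/263101818·961/484 + (-786632/18792987)·15625/3136 = 1/3 ✓
b·Ac: 59720881/263101818·7/11 + (-786632/18792987)·(-327/616) = 1/6 ✓
b·c³: 143962017/175401212·1/27 + 59720881/263101818·29791/10648 + (-786632/18792987)·1953125/175616 = 388856117857/1944848638656 ≠ 1/4 ⇒ order 3.
b·(c∘Ac): 59720881/263101818·217/242 + (-786632/18792987)·(-40875/34496) = 266402849/1052407272 ≠ 1/8
b·Ac²: 59720881/263101818·7/33 + (-786632/18792987)·(-3901/3388) = 119499805/1240337142 ≠ 1/12
b·A²c: (-786632/18792987)·(-9/22) = 107268/6264329 ≠ 1/24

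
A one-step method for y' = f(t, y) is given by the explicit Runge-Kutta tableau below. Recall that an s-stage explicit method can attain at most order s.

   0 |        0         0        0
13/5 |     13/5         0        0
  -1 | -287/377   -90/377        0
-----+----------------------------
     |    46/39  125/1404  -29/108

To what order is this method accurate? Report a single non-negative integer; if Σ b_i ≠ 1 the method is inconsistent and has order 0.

b = (46/39, 125/1404, -29/108)
c = (0, 13/5, -1)
Ac = (0, 0, -18/29)
Σ b_i: 46/39·1 + 125/1404·1 + (-29/108)·1 = 1 ✓
b·c: 125/1404·13/5 + (-29/108)·(-1) = 1/2 ✓
b·c²: 125/1404·169/25 + (-29/108)·1 = 1/3 ✓
b·Ac: (-29/108)·(-18/29) = 1/6 ✓; 3 stages ⇒ order 3.

3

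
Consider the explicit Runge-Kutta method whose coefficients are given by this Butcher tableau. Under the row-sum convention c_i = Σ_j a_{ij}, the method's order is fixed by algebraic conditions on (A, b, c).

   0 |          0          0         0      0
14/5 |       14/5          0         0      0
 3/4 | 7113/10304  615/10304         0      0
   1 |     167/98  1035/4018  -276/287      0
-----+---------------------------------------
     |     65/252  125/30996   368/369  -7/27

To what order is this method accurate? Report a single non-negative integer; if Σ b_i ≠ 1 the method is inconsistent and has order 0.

b = (65/252, 125/30996, 368/369, -7/27)
c = (0, 14/5, 3/4, 1)
Ac = (0, 0, 123/736, 0)
Σ b_i: 65/252·1 + 125/30996·1 + 368/369·1 + (-7/27)·1 = 1 ✓
b·c: 125/30996·14/5 + 368/369·3/4 + (-7/27)·1 = 1/2 ✓
b·c²: 125/30996·196/25 + 368/369·9/16 + (-7/27)·1 = 1/3 ✓
b·Ac: 368/369·123/736 = 1/6 ✓
b·c³: 125/30996·2744/125 + 368/369·27/64 + (-7/27)·1 = 1/4 ✓
b·(c∘Ac): 368/369·369/2944 = 1/8 ✓
b·Ac²: 368/369·861/1840 + (-7/27)·207/140 = 1/12 ✓
b·A²c: (-7/27)·(-9/56) = 1/24 ✓; 4 stages ⇒ order 4.

4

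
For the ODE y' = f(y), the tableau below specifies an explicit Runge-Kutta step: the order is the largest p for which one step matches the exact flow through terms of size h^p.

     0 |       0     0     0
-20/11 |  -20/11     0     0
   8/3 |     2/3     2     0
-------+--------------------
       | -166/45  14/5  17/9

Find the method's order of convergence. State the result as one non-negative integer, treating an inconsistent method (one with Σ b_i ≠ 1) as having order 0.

1

b = (-166/45, 14/5, 17/9)
c = (0, -20/11, 8/3)
Ac = (0, 0, -40/11)
Σ b_i: (-166/45)·1 + 14/5·1 + 17/9·1 = 1 ✓
b·c: 14/5·(-20/11) + 17/9·8/3 = -16/297 ≠ 1/2 ⇒ order 1.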